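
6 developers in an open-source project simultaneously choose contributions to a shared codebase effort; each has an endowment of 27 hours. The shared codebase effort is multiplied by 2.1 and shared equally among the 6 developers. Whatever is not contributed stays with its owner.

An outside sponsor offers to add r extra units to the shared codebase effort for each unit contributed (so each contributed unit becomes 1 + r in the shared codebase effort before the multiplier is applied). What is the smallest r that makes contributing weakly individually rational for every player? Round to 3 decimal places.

1.857

With matching at rate r, one contributed unit becomes (1 + r) in the shared codebase effort and returns 2.1 × (1 + r) / 6 to the contributor.
Setting this equal to 1: 1 + r = 6/2.1 = 2.8571.
So the minimum matching rate is r = 2.8571 − 1 = 1.857.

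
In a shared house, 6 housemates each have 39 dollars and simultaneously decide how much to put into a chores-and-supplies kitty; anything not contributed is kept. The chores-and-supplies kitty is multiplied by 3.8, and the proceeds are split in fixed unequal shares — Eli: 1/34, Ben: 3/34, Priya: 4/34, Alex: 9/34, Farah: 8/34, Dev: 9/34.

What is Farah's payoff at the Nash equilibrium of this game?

108.74 dollars

A player with share s gets back 3.8·s per unit contributed, so full contribution is dominant for anyone with s > 1/3.8 = 0.2632 and zero contribution is dominant for anyone below.
Alex and Dev are above the threshold, contributing 39 each; the remaining 4 contribute 0. Total contributed: 78.
Farah keeps 39 and receives 3.8 × 78 × 8/34 = 69.74 from the chores-and-supplies kitty, for a payoff of 108.74.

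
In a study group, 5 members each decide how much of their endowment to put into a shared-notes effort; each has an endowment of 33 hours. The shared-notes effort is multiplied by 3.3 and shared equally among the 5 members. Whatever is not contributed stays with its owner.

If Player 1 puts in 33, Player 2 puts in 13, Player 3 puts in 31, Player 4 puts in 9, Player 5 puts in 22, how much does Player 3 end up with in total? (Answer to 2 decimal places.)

Total contributed: 33 + 13 + 31 + 9 + 22 = 108.
Each receives 3.3 × 108 / 5 = 71.28 from the shared-notes effort.
Player 3 keeps 33 − 31 = 2, so Player 3's payoff is 2 + 71.28 = 73.28.

73.28 hours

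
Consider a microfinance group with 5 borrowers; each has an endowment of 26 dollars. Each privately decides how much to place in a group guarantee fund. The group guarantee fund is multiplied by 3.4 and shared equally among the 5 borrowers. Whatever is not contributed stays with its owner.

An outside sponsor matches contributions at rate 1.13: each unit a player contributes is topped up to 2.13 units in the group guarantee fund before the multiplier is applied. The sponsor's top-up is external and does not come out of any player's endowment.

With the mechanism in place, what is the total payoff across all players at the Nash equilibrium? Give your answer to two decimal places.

941.46 dollars

The effective private return per unit is now 3.4 × 2.13 / 5 = 1.4484 > 1, so every player's dominant strategy flips to full contribution.
So the Nash equilibrium is full contribution by all 5; the group earns 3.4 × 2.13 × 130 = 941.46.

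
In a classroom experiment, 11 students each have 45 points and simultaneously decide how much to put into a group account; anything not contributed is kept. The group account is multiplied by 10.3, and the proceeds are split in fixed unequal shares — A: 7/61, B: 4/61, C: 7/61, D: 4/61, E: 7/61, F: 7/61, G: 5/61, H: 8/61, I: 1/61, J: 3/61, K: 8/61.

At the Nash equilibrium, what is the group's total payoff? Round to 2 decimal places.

A player with share s gets back 10.3·s per unit contributed, so full contribution is dominant for anyone with s > 1/10.3 = 0.0971 and zero contribution is dominant for anyone below.
A, C, E, F, H and K are above the threshold, contributing 45 each; the remaining 5 contribute 0. Total contributed: 270.
The group account pays out 10.3 × 270 = 2781.00 in total (split across the unequal shares, but the aggregate is all that matters for the group sum).
The 5 free-riders keep 45 each, adding 225. Group total = 225 + 2781.00 = 3006.00.

3006.00 points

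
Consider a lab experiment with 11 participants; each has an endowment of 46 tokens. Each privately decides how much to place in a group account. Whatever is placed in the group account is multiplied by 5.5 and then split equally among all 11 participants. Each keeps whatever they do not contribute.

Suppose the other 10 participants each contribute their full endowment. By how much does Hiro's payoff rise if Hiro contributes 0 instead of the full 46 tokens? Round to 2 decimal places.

23.00 tokens

Switching from a contribution of 46 to 0 lets Hiro keep an extra 46 tokens, but lowers the group account by 46, which costs Hiro their own share of that drop: 5.5/11 × 46 = 23.00.
Net gain = 46 − 23.00 = 23.00. The private return per contributed unit (0.5000) is below 1, so free-riding is indeed the best response regardless of what the others do.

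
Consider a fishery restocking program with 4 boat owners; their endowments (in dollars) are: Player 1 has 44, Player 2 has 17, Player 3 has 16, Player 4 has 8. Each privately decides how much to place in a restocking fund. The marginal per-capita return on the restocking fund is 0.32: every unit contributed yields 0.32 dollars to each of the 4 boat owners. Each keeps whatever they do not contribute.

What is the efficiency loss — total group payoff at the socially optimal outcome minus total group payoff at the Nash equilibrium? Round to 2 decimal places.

The private return per contributed unit is 0.32 < 1 for everyone, so the Nash equilibrium is zero contribution and the group total is Σ E_j = 44 + 17 + 16 + 8 = 85.
Each contributed unit returns 1.280 to the group, so the social optimum is full contribution by everyone: group total = 1.280 × 85 = 108.80.
Efficiency loss = (1.280 − 1) × 85 = 23.80.

23.80 dollars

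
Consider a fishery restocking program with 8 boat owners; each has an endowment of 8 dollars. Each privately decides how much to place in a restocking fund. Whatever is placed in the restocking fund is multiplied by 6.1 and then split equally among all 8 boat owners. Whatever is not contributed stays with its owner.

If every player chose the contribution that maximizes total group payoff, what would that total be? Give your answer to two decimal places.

390.40 dollars

Each contributed unit returns 6.100 to the group as a whole (0.7625 to each of 8 players), which exceeds 1, so the social optimum is full contribution: group total = 6.100 × 64 = 390.40.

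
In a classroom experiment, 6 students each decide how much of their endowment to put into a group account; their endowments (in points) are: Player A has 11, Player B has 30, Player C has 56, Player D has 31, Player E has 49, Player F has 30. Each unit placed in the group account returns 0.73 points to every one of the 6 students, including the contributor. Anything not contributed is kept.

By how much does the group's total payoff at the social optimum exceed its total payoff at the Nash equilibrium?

699.66 points

The private return per contributed unit is 0.73 < 1 for everyone, so the Nash equilibrium is zero contribution and the group total is Σ E_j = 11 + 30 + 56 + 31 + 49 + 30 = 207.
Each contributed unit returns 4.380 to the group, so the social optimum is full contribution by everyone: group total = 4.380 × 207 = 906.66.
Efficiency loss = (4.380 − 1) × 207 = 699.66.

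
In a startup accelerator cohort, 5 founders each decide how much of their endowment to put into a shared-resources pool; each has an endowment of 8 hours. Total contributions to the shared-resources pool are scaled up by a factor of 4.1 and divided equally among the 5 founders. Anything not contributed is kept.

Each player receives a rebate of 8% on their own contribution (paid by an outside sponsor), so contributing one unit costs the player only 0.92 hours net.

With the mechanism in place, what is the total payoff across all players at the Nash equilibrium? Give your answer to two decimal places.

The effective private return is (4.1/5) / 0.92 = 0.8913, which is still under 1, so the mechanism doesn't change anyone's dominant strategy: zero contribution.
Everyone keeps their endowment and the group total is 5 × 8 = 40.

40.00 hours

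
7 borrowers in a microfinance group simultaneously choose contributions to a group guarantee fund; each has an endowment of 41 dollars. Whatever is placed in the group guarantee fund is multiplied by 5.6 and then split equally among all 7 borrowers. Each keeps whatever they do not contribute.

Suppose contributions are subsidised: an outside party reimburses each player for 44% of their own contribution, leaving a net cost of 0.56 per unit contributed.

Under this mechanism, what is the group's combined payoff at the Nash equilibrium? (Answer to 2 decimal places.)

The effective private return per unit is now (5.6/7) / 0.56 = 1.4286 > 1, so every player's dominant strategy flips to full contribution.
At the Nash equilibrium everyone contributes 41. Group total payoff = 7 × (41 × 0.44 + 5.6 × 41) = 1733.48.

1733.48 dollars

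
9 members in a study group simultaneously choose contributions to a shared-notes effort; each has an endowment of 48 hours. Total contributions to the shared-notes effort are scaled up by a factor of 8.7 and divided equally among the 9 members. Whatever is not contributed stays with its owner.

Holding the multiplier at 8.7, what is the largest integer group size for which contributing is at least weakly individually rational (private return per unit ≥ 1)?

8

Private return per unit is 8.7/(group size), which is ≥ 1 whenever the group size is ≤ 8.7.
The largest such integer is 8.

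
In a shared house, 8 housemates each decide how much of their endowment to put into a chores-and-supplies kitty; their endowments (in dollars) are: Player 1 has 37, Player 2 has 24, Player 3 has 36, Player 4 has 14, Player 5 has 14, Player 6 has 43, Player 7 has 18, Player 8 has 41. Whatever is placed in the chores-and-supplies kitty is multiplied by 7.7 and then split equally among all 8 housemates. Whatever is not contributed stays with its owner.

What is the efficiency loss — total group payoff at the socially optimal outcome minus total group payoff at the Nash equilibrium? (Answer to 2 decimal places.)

The private return per contributed unit is 7.7/8 = 0.9625 < 1 for every player regardless of endowment, so the Nash equilibrium is zero contribution and the group total is Σ E_j = 37 + 24 + 36 + 14 + 14 + 43 + 18 + 41 = 227.
Each contributed unit returns 7.700 to the group, so the social optimum is full contribution by everyone: group total = 7.700 × 227 = 1747.90.
Efficiency loss = (7.700 − 1) × 227 = 1520.90.

1520.90 dollars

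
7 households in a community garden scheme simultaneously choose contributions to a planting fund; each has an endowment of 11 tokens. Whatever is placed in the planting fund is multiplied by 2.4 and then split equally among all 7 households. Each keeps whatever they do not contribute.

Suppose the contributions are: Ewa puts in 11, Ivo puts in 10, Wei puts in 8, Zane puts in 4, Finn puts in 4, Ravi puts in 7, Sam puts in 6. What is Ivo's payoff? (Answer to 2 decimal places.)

18.14 tokens

Total contributed: 11 + 10 + 8 + 4 + 4 + 7 + 6 = 50.
Each receives 2.4 × 50 / 7 = 17.14 from the planting fund.
Ivo keeps 11 − 10 = 1, so Ivo's payoff is 1 + 17.14 = 18.14.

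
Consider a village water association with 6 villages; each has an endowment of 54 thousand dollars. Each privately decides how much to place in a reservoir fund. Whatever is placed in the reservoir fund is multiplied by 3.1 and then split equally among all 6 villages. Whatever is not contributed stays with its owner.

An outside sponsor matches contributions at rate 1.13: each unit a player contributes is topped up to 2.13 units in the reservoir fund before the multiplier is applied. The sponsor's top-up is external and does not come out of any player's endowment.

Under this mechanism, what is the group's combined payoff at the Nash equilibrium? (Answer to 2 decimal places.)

The effective private return per unit is now 3.1 × 2.13 / 6 = 1.1005 > 1, so every player's dominant strategy flips to full contribution.
At the Nash equilibrium everyone contributes 54. Group total payoff = 3.1 × 2.13 × 324 = 2139.37.

2139.37 thousand dollars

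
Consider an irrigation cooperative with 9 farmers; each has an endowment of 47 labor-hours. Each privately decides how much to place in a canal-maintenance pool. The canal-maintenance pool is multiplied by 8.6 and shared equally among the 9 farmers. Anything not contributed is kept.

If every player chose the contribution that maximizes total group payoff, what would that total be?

3637.80 labor-hours

Each contributed unit returns 8.600 to the group as a whole (0.9556 to each of 9 players), which exceeds 1, so the social optimum is full contribution: group total = 8.600 × 423 = 3637.80.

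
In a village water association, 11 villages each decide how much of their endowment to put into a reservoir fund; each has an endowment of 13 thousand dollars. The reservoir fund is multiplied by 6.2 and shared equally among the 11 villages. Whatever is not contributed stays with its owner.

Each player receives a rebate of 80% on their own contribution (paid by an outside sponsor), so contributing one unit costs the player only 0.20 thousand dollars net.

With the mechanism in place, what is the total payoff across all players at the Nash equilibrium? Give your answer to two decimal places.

Under the mechanism each unit contributed yields (6.2/11) / 0.20 = 2.8182 back to its contributor per unit of net cost, which exceeds 1, making full contribution the dominant choice for everyone.
So the Nash equilibrium is full contribution by all 11; the group earns 11 × (13 × 0.80 + 6.2 × 13) = 1001.00.

1001.00 thousand dollars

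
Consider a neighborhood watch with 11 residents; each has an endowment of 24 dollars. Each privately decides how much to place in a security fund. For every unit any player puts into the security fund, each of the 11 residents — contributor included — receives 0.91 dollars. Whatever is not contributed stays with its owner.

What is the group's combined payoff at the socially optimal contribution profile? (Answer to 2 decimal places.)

Each contributed unit returns 10.010 to the group as a whole (0.91 to each of 11 players), which exceeds 1, so the social optimum is full contribution: group total = 10.010 × 264 = 2642.64.

2642.64 dollars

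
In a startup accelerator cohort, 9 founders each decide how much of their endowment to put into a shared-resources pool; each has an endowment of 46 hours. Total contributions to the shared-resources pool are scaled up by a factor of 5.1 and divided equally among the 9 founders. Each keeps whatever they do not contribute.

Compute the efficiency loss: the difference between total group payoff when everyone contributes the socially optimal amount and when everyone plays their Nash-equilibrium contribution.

1697.40 hours

Each contributed unit returns 5.1/9 = 0.5667 to its contributor — below 1 — so contributing 0 is dominant for every player. At the Nash equilibrium everyone keeps their 46, and the group total is 9 × 46 = 414.
Each contributed unit returns 5.100 to the group as a whole (0.5667 to each of 9 players), which exceeds 1, so the social optimum is full contribution: group total = 5.100 × 414 = 2111.40.
Efficiency loss = 2111.40 − 414 = 1697.40.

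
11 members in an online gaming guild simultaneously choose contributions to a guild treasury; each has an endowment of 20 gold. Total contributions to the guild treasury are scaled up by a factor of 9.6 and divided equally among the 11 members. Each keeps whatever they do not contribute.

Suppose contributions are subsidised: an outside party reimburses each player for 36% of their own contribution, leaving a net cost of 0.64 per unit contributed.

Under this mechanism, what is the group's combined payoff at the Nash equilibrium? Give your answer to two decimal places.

2191.20 gold

With the mechanism, a contributed unit returns (9.6/11) / 0.64 = 1.3636 per unit of net cost to the contributor — now above 1 — so contributing fully is weakly dominant for every player.
At the Nash equilibrium everyone contributes 20. Group total payoff = 11 × (20 × 0.36 + 9.6 × 20) = 2191.20.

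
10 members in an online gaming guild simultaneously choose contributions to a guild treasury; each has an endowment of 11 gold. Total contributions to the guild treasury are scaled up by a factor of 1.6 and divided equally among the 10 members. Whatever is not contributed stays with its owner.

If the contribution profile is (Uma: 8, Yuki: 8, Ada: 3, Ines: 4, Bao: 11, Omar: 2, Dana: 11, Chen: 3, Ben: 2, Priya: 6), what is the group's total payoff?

144.80 gold

Total contributed: 8 + 8 + 3 + 4 + 11 + 2 + 11 + 3 + 2 + 6 = 58; total kept: 10 × 11 − 58 = 52.
The guild treasury pays out 1.6 × 58 = 92.80 in aggregate.
Group total = 52 + 92.80 = 144.80.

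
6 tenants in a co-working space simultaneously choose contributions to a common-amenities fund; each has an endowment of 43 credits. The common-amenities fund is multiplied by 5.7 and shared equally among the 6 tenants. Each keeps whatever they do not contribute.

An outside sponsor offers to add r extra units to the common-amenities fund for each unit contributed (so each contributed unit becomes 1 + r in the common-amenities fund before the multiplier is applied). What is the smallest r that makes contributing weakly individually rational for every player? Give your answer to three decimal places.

0.053

With matching at rate r, one contributed unit becomes (1 + r) in the common-amenities fund and returns 5.7 × (1 + r) / 6 to the contributor.
Setting this equal to 1: 1 + r = 6/5.7 = 1.0526.
So the minimum matching rate is r = 1.0526 − 1 = 0.053.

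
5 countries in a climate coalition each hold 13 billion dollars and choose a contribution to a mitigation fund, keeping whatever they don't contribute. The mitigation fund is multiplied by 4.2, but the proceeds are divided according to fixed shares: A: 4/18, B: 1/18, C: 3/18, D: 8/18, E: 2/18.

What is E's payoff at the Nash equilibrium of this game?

For player j, contributing a unit is worthwhile iff 4.2 × (j's share) ≥ 1, i.e. iff j's share is at least 0.2381.
The only share above 0.2381 is D's 8/18, contributing 13; the remaining 4 contribute 0. Total contributed: 13.
E keeps 13 and receives 4.2 × 13 × 2/18 = 6.07 from the mitigation fund, for a payoff of 19.07.

19.07 billion dollars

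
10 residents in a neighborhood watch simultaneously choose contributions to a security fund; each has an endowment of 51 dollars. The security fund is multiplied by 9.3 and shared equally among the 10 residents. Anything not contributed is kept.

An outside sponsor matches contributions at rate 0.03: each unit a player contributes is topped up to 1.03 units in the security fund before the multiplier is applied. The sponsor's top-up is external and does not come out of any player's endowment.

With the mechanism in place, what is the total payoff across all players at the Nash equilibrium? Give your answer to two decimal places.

510.00 dollars

Even with the mechanism, each unit contributed returns only 9.3 × 1.03 / 10 = 0.9579 per unit of net cost, so contributing nothing is still dominant.
At the Nash equilibrium no one contributes; group total payoff = 10 × 51 = 510.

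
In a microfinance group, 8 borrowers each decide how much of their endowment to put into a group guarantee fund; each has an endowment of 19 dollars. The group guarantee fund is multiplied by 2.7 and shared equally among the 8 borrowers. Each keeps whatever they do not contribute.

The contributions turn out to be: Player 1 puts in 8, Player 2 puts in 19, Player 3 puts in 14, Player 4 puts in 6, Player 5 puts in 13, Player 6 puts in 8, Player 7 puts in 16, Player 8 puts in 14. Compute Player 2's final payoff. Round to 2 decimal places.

33.08 dollars

Total contributed: 8 + 19 + 14 + 6 + 13 + 8 + 16 + 14 = 98.
Each receives 2.7 × 98 / 8 = 33.08 from the group guarantee fund.
Player 2 keeps 19 − 19 = 0, so Player 2's payoff is 0 + 33.08 = 33.08.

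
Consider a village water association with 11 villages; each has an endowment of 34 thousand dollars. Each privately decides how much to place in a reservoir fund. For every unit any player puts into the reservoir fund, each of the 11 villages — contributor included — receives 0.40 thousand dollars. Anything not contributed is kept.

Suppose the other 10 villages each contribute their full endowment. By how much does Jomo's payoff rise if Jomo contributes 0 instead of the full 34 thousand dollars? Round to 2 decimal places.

Switching from a contribution of 34 to 0 lets Jomo keep an extra 34 thousand dollars, but lowers the reservoir fund by 34, which costs Jomo their own share of that drop: 0.40 × 34 = 13.60.
Net gain = 34 − 13.60 = 20.40. The private return per contributed unit (0.40) is below 1, so free-riding is indeed the best response regardless of what the others do.

20.40 thousand dollars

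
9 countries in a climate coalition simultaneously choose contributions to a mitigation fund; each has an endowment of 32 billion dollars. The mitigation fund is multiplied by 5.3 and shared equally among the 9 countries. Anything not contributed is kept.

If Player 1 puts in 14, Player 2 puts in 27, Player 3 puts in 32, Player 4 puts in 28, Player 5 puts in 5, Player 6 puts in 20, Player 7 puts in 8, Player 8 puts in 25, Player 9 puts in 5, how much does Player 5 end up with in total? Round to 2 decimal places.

123.58 billion dollars

Total contributed: 14 + 27 + 32 + 28 + 5 + 20 + 8 + 25 + 5 = 164.
Each receives 5.3 × 164 / 9 = 96.58 from the mitigation fund.
Player 5 keeps 32 − 5 = 27, so Player 5's payoff is 27 + 96.58 = 123.58.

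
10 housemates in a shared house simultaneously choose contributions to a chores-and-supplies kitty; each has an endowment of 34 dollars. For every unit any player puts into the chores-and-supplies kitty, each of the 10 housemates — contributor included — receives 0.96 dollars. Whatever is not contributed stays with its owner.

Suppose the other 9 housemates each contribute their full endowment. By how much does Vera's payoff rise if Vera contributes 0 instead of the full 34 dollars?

Switching from a contribution of 34 to 0 lets Vera keep an extra 34 dollars, but lowers the chores-and-supplies kitty by 34, which costs Vera their own share of that drop: 0.96 × 34 = 32.64.
Net gain = 34 − 32.64 = 1.36. The private return per contributed unit (0.96) is below 1, so free-riding is indeed the best response regardless of what the others do.

1.36 dollars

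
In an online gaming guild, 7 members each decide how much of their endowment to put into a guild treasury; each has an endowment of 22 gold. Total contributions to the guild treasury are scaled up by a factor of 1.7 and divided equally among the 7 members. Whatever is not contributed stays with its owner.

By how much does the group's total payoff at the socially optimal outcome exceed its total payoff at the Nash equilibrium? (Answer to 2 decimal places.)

Each contributed unit returns 1.7/7 = 0.2429 to its contributor — below 1 — so contributing 0 is dominant for every player. At the Nash equilibrium everyone keeps their 22, and the group total is 7 × 22 = 154.
Each contributed unit returns 1.700 to the group as a whole (0.2429 to each of 7 players), which exceeds 1, so the social optimum is full contribution: group total = 1.700 × 154 = 261.80.
Efficiency loss = 261.80 − 154 = 107.80.

107.80 gold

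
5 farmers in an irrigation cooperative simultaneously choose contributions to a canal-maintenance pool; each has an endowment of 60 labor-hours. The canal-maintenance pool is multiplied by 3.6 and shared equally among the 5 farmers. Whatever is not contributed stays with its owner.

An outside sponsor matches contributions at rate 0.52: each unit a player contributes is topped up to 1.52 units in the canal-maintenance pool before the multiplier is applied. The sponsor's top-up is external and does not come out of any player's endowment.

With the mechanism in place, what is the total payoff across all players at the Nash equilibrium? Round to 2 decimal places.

With the mechanism, a contributed unit returns 3.6 × 1.52 / 5 = 1.0944 per unit of net cost to the contributor — now above 1 — so contributing fully is weakly dominant for every player.
At the Nash equilibrium everyone contributes 60. Group total payoff = 3.6 × 1.52 × 300 = 1641.60.

1641.60 labor-hours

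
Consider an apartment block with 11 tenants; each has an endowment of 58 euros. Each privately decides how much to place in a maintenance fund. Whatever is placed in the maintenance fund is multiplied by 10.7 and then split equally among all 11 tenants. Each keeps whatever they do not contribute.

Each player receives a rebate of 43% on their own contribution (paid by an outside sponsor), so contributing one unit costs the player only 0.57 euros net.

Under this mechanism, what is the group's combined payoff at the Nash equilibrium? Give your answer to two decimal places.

Under the mechanism each unit contributed yields (10.7/11) / 0.57 = 1.7065 back to its contributor per unit of net cost, which exceeds 1, making full contribution the dominant choice for everyone.
At the Nash equilibrium everyone contributes 58. Group total payoff = 11 × (58 × 0.43 + 10.7 × 58) = 7100.94.

7100.94 euros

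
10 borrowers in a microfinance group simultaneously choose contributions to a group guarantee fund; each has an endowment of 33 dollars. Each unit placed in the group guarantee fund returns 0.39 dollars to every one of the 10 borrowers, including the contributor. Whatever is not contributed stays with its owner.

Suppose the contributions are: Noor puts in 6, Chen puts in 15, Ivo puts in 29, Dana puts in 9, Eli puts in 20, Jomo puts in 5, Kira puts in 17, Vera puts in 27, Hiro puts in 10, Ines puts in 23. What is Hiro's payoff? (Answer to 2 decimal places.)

Total contributed: 6 + 15 + 29 + 9 + 20 + 5 + 17 + 27 + 10 + 23 = 161.
Each receives 0.39 × 161 = 62.79 from the group guarantee fund.
Hiro keeps 33 − 10 = 23, so Hiro's payoff is 23 + 62.79 = 85.79.

85.79 dollars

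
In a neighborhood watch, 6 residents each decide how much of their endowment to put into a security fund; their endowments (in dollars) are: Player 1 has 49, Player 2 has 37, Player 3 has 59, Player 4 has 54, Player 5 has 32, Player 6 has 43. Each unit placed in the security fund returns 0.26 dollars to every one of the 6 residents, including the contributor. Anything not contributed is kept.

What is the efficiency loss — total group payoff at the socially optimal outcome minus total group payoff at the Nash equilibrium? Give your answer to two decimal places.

153.44 dollars

The private return per contributed unit is 0.26 < 1 for everyone, so the Nash equilibrium is zero contribution and the group total is Σ E_j = 49 + 37 + 59 + 54 + 32 + 43 = 274.
Each contributed unit returns 1.560 to the group, so the social optimum is full contribution by everyone: group total = 1.560 × 274 = 427.44.
Efficiency loss = (1.560 − 1) × 274 = 153.44.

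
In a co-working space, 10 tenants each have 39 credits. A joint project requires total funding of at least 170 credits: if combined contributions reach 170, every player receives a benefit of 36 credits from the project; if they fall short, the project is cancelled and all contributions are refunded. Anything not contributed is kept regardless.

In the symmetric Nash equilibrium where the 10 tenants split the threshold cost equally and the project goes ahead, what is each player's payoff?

58 credits

Equal share of the threshold: 170/10 = 17.
At this profile no one gains by cutting their contribution: any cut drops the total below 170, the project is cancelled, contributions are refunded, and the deviator ends with 39, which is less than 39 − 17 + 36 = 58. Contributing more than 17 just wastes the excess. So contributing exactly 17 is a best response.
Each player's payoff: 39 − 17 + 36 = 58.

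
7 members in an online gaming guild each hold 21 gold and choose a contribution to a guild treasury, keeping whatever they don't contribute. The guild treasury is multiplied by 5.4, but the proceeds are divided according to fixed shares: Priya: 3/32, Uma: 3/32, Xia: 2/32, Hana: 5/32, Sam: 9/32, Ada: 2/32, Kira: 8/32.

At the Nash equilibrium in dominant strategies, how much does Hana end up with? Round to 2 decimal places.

For player j, contributing a unit is worthwhile iff 5.4 × (j's share) ≥ 1, i.e. iff j's share is at least 0.1852.
Sam and Kira are above the threshold, contributing 21 each; the remaining 5 contribute 0. Total contributed: 42.
Hana keeps 21 and receives 5.4 × 42 × 5/32 = 35.44 from the guild treasury, for a payoff of 56.44.

56.44 gold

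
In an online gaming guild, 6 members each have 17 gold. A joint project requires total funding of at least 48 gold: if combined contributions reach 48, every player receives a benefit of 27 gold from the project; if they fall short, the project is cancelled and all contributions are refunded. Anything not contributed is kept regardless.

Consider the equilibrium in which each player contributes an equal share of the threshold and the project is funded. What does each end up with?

Equal share of the threshold: 48/6 = 8.
At this profile no one gains by cutting their contribution: any cut drops the total below 48, the project is cancelled, contributions are refunded, and the deviator ends with 17, which is less than 17 − 8 + 27 = 36. Contributing more than 8 just wastes the excess. So contributing exactly 8 is a best response.
Each player's payoff: 17 − 8 + 27 = 36.

36 gold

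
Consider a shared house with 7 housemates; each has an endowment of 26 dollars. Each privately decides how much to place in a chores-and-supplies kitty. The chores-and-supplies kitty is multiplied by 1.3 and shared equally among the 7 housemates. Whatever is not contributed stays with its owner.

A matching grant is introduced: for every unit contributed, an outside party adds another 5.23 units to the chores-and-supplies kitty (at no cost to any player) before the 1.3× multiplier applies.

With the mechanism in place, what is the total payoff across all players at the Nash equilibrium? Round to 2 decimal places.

1474.02 dollars

The effective private return per unit is now 1.3 × 6.23 / 7 = 1.1570 > 1, so every player's dominant strategy flips to full contribution.
So the Nash equilibrium is full contribution by all 7; the group earns 1.3 × 6.23 × 182 = 1474.02.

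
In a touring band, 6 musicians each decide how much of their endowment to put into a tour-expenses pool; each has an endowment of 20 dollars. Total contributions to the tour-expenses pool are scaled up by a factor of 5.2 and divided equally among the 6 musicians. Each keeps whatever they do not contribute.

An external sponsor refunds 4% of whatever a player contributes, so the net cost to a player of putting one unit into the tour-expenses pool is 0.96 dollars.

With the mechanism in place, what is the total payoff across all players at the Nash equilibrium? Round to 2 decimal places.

120.00 dollars

With the mechanism, a contributed unit returns (5.2/6) / 0.96 = 0.9028 per unit of net cost — still below 1 — so contributing 0 remains dominant for every player.
Everyone keeps their endowment and the group total is 6 × 20 = 120.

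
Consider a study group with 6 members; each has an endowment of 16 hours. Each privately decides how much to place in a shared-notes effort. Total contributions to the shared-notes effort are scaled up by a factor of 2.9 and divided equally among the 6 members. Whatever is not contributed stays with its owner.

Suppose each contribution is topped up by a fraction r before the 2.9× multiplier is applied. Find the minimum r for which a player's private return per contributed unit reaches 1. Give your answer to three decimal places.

1.069

With matching at rate r, one contributed unit becomes (1 + r) in the shared-notes effort and returns 2.9 × (1 + r) / 6 to the contributor.
Setting this equal to 1: 1 + r = 6/2.9 = 2.0690.
So the minimum matching rate is r = 2.0690 − 1 = 1.069.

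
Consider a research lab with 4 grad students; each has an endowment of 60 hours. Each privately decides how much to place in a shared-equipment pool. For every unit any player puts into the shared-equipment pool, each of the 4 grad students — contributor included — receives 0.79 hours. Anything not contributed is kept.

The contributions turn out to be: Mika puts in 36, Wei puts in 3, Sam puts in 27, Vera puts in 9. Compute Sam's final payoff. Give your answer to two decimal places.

92.25 hours

Total contributed: 36 + 3 + 27 + 9 = 75.
Each receives 0.79 × 75 = 59.25 from the shared-equipment pool.
Sam keeps 60 − 27 = 33, so Sam's payoff is 33 + 59.25 = 92.25.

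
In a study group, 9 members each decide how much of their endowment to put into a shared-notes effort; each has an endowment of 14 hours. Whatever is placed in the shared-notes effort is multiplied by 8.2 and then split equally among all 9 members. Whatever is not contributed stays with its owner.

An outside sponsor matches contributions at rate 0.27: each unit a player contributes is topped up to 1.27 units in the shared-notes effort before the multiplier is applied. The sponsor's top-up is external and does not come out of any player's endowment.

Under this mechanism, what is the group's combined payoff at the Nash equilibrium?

Under the mechanism each unit contributed yields 8.2 × 1.27 / 9 = 1.1571 back to its contributor per unit of net cost, which exceeds 1, making full contribution the dominant choice for everyone.
So the Nash equilibrium is full contribution by all 9; the group earns 8.2 × 1.27 × 126 = 1312.16.

1312.16 hours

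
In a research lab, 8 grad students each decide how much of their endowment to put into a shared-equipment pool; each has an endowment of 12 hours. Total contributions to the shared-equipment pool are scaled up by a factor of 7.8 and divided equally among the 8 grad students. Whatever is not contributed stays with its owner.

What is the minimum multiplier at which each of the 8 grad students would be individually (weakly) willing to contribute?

A contributed unit returns (multiplier)/8 to its contributor.
This reaches 1 exactly when the multiplier is 8.

8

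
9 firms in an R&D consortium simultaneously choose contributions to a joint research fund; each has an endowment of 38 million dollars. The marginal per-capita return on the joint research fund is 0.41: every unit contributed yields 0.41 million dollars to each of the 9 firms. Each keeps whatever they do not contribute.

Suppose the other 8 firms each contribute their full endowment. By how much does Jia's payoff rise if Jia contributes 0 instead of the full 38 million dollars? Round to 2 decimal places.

22.42 million dollars

Switching from a contribution of 38 to 0 lets Jia keep an extra 38 million dollars, but lowers the joint research fund by 38, which costs Jia their own share of that drop: 0.41 × 38 = 15.58.
Net gain = 38 − 15.58 = 22.42. The private return per contributed unit (0.41) is below 1, so free-riding is indeed the best response regardless of what the others do.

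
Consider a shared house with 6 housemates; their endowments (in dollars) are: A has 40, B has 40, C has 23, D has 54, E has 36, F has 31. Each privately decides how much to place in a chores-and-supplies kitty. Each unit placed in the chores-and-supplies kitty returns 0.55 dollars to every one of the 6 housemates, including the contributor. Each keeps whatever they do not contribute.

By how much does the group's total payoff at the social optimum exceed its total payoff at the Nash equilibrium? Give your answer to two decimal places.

515.20 dollars

The private return per contributed unit is 0.55 < 1 for everyone, so the Nash equilibrium is zero contribution and the group total is Σ E_j = 40 + 40 + 23 + 54 + 36 + 31 = 224.
Each contributed unit returns 3.300 to the group, so the social optimum is full contribution by everyone: group total = 3.300 × 224 = 739.20.
Efficiency loss = (3.300 − 1) × 224 = 515.20.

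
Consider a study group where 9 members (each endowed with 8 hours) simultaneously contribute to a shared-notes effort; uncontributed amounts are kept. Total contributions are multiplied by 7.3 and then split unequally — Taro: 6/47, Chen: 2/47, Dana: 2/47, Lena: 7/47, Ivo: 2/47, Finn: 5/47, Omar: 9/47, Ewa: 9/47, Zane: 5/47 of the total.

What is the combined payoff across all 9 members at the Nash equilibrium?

Player j's private return per contributed unit is 7.3 × (j's share). Contributing is weakly dominant for j when that share is at least 1/7.3 = 0.1370, and contributing 0 is dominant otherwise.
The shares above 0.1370 belong to Lena, Omar and Ewa, contributing 8 each; the remaining 6 contribute 0. Total contributed: 24.
The shared-notes effort pays out 7.3 × 24 = 175.20 in total (split across the unequal shares, but the aggregate is all that matters for the group sum).
The 6 free-riders keep 8 each, adding 48. Group total = 48 + 175.20 = 223.20.

223.20 hours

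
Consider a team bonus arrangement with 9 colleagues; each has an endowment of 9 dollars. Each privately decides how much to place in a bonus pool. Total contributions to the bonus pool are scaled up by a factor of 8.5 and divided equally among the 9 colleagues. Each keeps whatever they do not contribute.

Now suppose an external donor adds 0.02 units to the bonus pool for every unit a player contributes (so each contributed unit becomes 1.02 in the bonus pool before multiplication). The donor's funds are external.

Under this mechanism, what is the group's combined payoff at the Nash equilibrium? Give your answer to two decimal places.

81.00 dollars

With the mechanism, a contributed unit returns 8.5 × 1.02 / 9 = 0.9633 per unit of net cost — still below 1 — so contributing 0 remains dominant for every player.
At the Nash equilibrium no one contributes; group total payoff = 9 × 9 = 81.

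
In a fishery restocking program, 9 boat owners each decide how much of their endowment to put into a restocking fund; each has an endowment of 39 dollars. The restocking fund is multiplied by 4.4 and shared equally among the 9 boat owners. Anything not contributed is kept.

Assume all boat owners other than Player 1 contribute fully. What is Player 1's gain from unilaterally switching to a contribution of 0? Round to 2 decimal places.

Switching from a contribution of 39 to 0 lets Player 1 keep an extra 39 dollars, but lowers the restocking fund by 39, which costs Player 1 their own share of that drop: 4.4/9 × 39 = 19.07.
Net gain = 39 − 19.07 = 19.93. The private return per contributed unit (0.4889) is below 1, so free-riding is indeed the best response regardless of what the others do.

19.93 dollars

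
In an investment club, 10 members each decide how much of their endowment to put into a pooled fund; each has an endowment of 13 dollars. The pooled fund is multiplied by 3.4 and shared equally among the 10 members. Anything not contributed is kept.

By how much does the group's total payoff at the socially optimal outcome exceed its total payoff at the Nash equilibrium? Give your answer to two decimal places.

Each contributed unit returns 3.4/10 = 0.3400 to its contributor — below 1 — so contributing 0 is dominant for every player. At the Nash equilibrium everyone keeps their 13, and the group total is 10 × 13 = 130.
Each contributed unit returns 3.400 to the group as a whole (0.3400 to each of 10 players), which exceeds 1, so the social optimum is full contribution: group total = 3.400 × 130 = 442.00.
Efficiency loss = 442.00 − 130 = 312.00.

312.00 dollars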